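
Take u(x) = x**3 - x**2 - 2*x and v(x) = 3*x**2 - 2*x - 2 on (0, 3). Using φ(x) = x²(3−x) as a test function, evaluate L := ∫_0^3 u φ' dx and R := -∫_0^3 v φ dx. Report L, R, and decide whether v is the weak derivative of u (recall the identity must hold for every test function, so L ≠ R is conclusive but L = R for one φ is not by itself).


LHS = -351/10, RHS = -351/10. Yes, v = u' weakly.

u(x) = x**3 - x**2 - 2*x, classical derivative u'(x) = 3*x**2 - 2*x - 2.
φ(x) = x²(3−x), so φ'(x) = 3*x*(2 - x).
Note φ(0) = φ(3) = 0, so the boundary term u·φ vanishes.
LHS = ∫_0^3 u(x) φ'(x) dx = ∫_0^3 (-3*x^5 + 9*x^4 - 12*x^2) dx. Term by term:
  ∫_0^3 -3*x^5 dx = -729/2;  ∫_0^3 9*x^4 dx = 2187/5;  ∫_0^3 -12*x^2 dx = -108.
Sum: -729/2 + 2187/5 − 108 = -351/10.
So LHS = -351/10.
∫_0^3 v(x) φ(x) dx = ∫_0^3 (-3*x^5 + 11*x^4 - 4*x^3 - 6*x^2) dx. Term by term:
  ∫_0^3 -3*x^5 dx = -729/2;  ∫_0^3 11*x^4 dx = 2673/5;  ∫_0^3 -4*x^3 dx = -81;
  ∫_0^3 -6*x^2 dx = -54.
Sum: -729/2 + 2673/5 − 81 − 54 = 351/10.
So RHS = -∫_0^3 v(x) φ(x) dx = -351/10.
LHS = RHS, so the identity holds for this test φ.
Moreover u is smooth here and v(x) = u'(x) = 3*x**2 - 2*x - 2 pointwise, so the identity holds for every test function. Hence v is the weak derivative of u.


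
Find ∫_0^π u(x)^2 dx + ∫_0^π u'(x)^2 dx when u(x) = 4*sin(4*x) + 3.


||u||_{H^1(0,π)}^2 = 145*π

u'(x) = 16*cos(4*x).
Expand u² and (u')² and integrate term by term on (0, π), using: for integers n ≥ 1, ∫_0^π sin²(nx) dx = ∫_0^π cos²(nx) dx = π/2; for n ≠ n', ∫_0^π sin(nx)sin(n'x) dx = ∫_0^π cos(nx)cos(n'x) dx = 0; and by product-to-sum, ∫_0^π sin(nx)cos(n'x) dx = ½∫_0^π [sin((n+n')x) + sin((n−n')x)] dx, which is 0 when n+n' is even and 2n/(n²−n'²) when n+n' is odd (it need not vanish on (0, π)). For the constant mode: ∫_0^π 1 dx = π, ∫_0^π cos(nx) dx = 0, ∫_0^π sin(nx) dx = (1−(−1)^n)/n.
  u² squared terms: (3)²·∫1 dx = 9·π = 9*π;  (4)²·∫sin(4x)² dx = 16·π/2 = 8*π.
  u² cross terms: 2·(3)·(4)·∫1·sin(4x) dx = 24·(0) = 0.
  So ∫_0^π u² dx = 9*π + 8*π + 0 = 17*π.
  (u')² squared terms: (16)²·∫cos(4x)² dx = 256·π/2 = 128*π.
  So ∫_0^π (u')² dx = 128*π.
||u||_{H^1}^2 = (17*π) + (128*π) = 145*π.


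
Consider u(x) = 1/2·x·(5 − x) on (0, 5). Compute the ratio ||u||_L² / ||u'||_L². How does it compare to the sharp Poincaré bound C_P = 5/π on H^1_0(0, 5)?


||u||_L² / ||u'||_L² = sqrt(10)/2 < C_P = 5/π.

u(x) = 1/2·x·(5 − x), so u'(x) = 5/2 - x.
u(x) = 1/2·x·(5 − x) vanishes at x = 0 and x = 5, so u ∈ H^1_0(0, 5). Differentiate via the product rule and integrate the resulting polynomials term by term.
  ∫_0^5 u² dx = ∫_0^5 (x^4/4 - 5*x^3/2 + 25*x^2/4) dx. Term by term:
    ∫_0^5 x^4/4 dx = 625/4;  ∫_0^5 -5*x^3/2 dx = -3125/8;  ∫_0^5 25*x^2/4 dx = 3125/12.
  Sum: 625/4 − 3125/8 + 3125/12 = 625/24.
  ∫_0^5 (u')² dx = ∫_0^5 (x^2 - 5*x + 25/4) dx. Term by term:
    ∫_0^5 x^2 dx = 125/3;  ∫_0^5 -5*x dx = -125/2;  ∫_0^5 25/4 dx = 125/4.
  Sum: 125/3 − 125/2 + 125/4 = 125/12.
∫_0^5 u² dx = 625/24, so ||u||_L² = 25*sqrt(6)/12.
∫_0^5 (u')² dx = 125/12, so ||u'||_L² = 5*sqrt(15)/6.
Ratio ||u||_L² / ||u'||_L² = sqrt(10)/2.
Sharp Poincaré constant on H^1_0(0, 5) is C_P = L/π = 5/π, achieved by sin(π/5·x).
A polynomial bump cannot attain the sharp Poincaré constant (only the first sine eigenfunction does), so the ratio is strictly less than C_P, consistent with ||u||_L² ≤ C_P ||u'||_L².


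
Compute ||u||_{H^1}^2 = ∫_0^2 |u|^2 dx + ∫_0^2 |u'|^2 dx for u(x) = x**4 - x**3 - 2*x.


||u||_{H^1}^2 = 23608/315

The H^1 norm (squared) on an interval (0, L) is
  ||u||_{H^1}^2 = ∫_0^L u(x)^2 dx + ∫_0^L u'(x)^2 dx.
Compute u'(x) = 4*x**3 - 3*x**2 - 2.
Then u(x)^2 = x**8 - 2*x**7 + x**6 - 4*x**5 + 4*x**4 + 4*x**2 and u'(x)^2 = 16*x**6 - 24*x**5 + 9*x**4 - 16*x**3 + 12*x**2 + 4.
Integrate each monomial from 0 to 2 using ∫_0^2 c·x^n dx = c·2^(n+1)/(n+1):
  ∫_0^2 u(x)^2 dx = ∫_0^2 (x^8 - 2*x^7 + x^6 - 4*x^5 + 4*x^4 + 4*x^2) dx. Term by term:
    ∫_0^2 x^8 dx = 512/9;  ∫_0^2 -2*x^7 dx = -64;  ∫_0^2 x^6 dx = 128/7;
    ∫_0^2 -4*x^5 dx = -128/3;  ∫_0^2 4*x^4 dx = 128/5;  ∫_0^2 4*x^2 dx = 32/3.
  Sum: 512/9 − 64 + 128/7 − 128/3 + 128/5 + 32/3 = 1504/315.
  ∫_0^2 u'(x)^2 dx = ∫_0^2 (16*x^6 - 24*x^5 + 9*x^4 - 16*x^3 + 12*x^2 + 4) dx. Term by term:
    ∫_0^2 16*x^6 dx = 2048/7;  ∫_0^2 -24*x^5 dx = -256;  ∫_0^2 9*x^4 dx = 288/5;
    ∫_0^2 -16*x^3 dx = -64;  ∫_0^2 12*x^2 dx = 32;  ∫_0^2 4 dx = 8.
  Sum: 2048/7 − 256 + 288/5 − 64 + 32 + 8 = 2456/35.
Adding: ||u||_{H^1}^2 = 1504/315 + 2456/35 = 23608/315.


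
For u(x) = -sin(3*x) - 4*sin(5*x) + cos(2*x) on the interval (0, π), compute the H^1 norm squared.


||u||_{H^1(0,π)}^2 = -652/21 + 431*π/2

u'(x) = -2*sin(2*x) - 3*cos(3*x) - 20*cos(5*x).
Expand u² and (u')² and integrate term by term on (0, π), using: for integers n ≥ 1, ∫_0^π sin²(nx) dx = ∫_0^π cos²(nx) dx = π/2; for n ≠ n', ∫_0^π sin(nx)sin(n'x) dx = ∫_0^π cos(nx)cos(n'x) dx = 0; and by product-to-sum, ∫_0^π sin(nx)cos(n'x) dx = ½∫_0^π [sin((n+n')x) + sin((n−n')x)] dx, which is 0 when n+n' is even and 2n/(n²−n'²) when n+n' is odd (it need not vanish on (0, π)).
  u² squared terms: (-1)²·∫sin(3x)² dx = 1·π/2 = π/2;  (-4)²·∫sin(5x)² dx = 16·π/2 = 8*π;  (1)²·∫cos(2x)² dx = 1·π/2 = π/2.
  u² cross terms: 2·(-1)·(-4)·∫sin(3x)·sin(5x) dx = 8·(0) = 0;  2·(-1)·(1)·∫sin(3x)·cos(2x) dx = -2·(6/5) = -12/5;  2·(-4)·(1)·∫sin(5x)·cos(2x) dx = -8·(10/21) = -80/21.
  So ∫_0^π u² dx = π/2 + 8*π + π/2 + 0 − 12/5 − 80/21 = -652/105 + 9*π.
  (u')² squared terms: (-20)²·∫cos(5x)² dx = 400·π/2 = 200*π;  (-3)²·∫cos(3x)² dx = 9·π/2 = 9*π/2;  (-2)²·∫sin(2x)² dx = 4·π/2 = 2*π.
  (u')² cross terms: 2·(-20)·(-3)·∫cos(5x)·cos(3x) dx = 120·(0) = 0;  2·(-20)·(-2)·∫cos(5x)·sin(2x) dx = 80·(-4/21) = -320/21;  2·(-3)·(-2)·∫cos(3x)·sin(2x) dx = 12·(-4/5) = -48/5.
  So ∫_0^π (u')² dx = 200*π + 9*π/2 + 2*π + 0 − 320/21 − 48/5 = -2608/105 + 413*π/2.
||u||_{H^1}^2 = (-652/105 + 9*π) + (-2608/105 + 413*π/2) = -652/21 + 431*π/2.


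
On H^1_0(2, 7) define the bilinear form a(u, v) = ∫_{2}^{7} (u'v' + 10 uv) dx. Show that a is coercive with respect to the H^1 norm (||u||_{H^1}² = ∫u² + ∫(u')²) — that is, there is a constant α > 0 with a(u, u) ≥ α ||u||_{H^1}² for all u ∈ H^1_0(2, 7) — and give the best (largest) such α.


α = 1

Coercivity of a(·,·) on H^1_0(2, 7) means a(u, u) ≥ α ||u||_{H^1}² for every u ∈ H^1_0.
The interval has length L = 5, and Poincaré/coercivity depend only on L. Here a(u, u) = ∫(u')² + (10)·∫u².
Here c = 10 ≥ 1, so a(u,u) = ∫(u')² + c∫u² ≥ ∫(u')² + ∫u² = ||u||_{H^1}², i.e. α = 1 works. No larger α is possible: a(u,u) ≥ α||u||_{H^1}² means (1−α)∫(u')² ≥ (α−c)∫u², and for the modes u_n = sin(nπ(x−x₀)/L) (x₀ the left endpoint) one has ∫u_n²/∫(u_n')² = (L/(nπ))² → 0, so a(u_n,u_n)/||u_n||_{H^1}² → 1. Hence the optimal constant is α = 1.
Therefore α = 1.


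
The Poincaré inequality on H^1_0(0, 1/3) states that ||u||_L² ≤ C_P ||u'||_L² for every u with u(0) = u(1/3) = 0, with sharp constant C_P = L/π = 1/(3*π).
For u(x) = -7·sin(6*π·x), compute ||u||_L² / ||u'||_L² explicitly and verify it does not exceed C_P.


||u||_L² / ||u'||_L² = 1/(6*π) < C_P = 1/(3*π).

u(x) = -7·sin(6*π·x), so u'(x) = -42*π*cos(6*π*x).
Writing u(x) = A·sin(kπx/L) with A = -7 and k = 2, use ∫_0^L sin²(kπx/L) dx = L/2 and ∫_0^L cos²(kπx/L) dx = L/2.
u² = 49·sin²(6*π·x) and (u')² = 1764*π^2·cos²(6*π·x), and each of sin², cos² integrates to L/2 = 1/6 over (0, 1/3).
∫_0^1/3 u² dx = 49/6, so ||u||_L² = 7*sqrt(6)/6.
∫_0^1/3 (u')² dx = 294*π^2, so ||u'||_L² = 7*sqrt(6)*π.
Ratio ||u||_L² / ||u'||_L² = 1/(6*π).
Sharp Poincaré constant on H^1_0(0, 1/3) is C_P = L/π = 1/(3*π), achieved by sin(3*π·x).
This is the k = 2 harmonic; the ratio L/(kπ) is strictly less than C_P = L/π, consistent with the sharp inequality ||u||_L² ≤ C_P ||u'||_L².


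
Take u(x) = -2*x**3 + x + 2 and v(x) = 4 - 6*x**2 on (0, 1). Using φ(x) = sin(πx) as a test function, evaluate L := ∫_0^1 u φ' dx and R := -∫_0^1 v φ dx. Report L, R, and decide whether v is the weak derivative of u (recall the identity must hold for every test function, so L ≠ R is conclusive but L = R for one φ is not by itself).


LHS = -24/π^3 + 4/π, RHS = -24/π^3 - 2/π. No, v is not the weak derivative of u.

u(x) = -2*x**3 + x + 2, classical derivative u'(x) = 1 - 6*x**2.
φ(x) = sin(πx), so φ'(x) = π*cos(π*x).
Note φ(0) = φ(1) = 0, so the boundary term u·φ vanishes.
LHS = ∫_0^1 u(x) φ'(x) dx = ∫_0^1 (-2*π*x^3*cos(π*x) + π*x*cos(π*x) + 2*π*cos(π*x)) dx. Term by term:
  ∫_0^1 2*π*cos(π*x) dx = 0;  ∫_0^1 π*x*cos(π*x) dx = -2/π;  ∫_0^1 -2*π*x^3*cos(π*x) dx = -24/π^3 + 6/π.
Sum: 0 − 2/π + -24/π^3 + 6/π = -24/π^3 + 4/π.
So LHS = -24/π^3 + 4/π.
∫_0^1 v(x) φ(x) dx = ∫_0^1 (-6*x^2*sin(π*x) + 4*sin(π*x)) dx. Term by term:
  ∫_0^1 4*sin(π*x) dx = 8/π;  ∫_0^1 -6*x^2*sin(π*x) dx = -6/π + 24/π^3.
Sum: 8/π + -6/π + 24/π^3 = 2/π + 24/π^3.
So RHS = -∫_0^1 v(x) φ(x) dx = -24/π^3 - 2/π.
LHS − RHS = 6/π ≠ 0, so the identity fails.
(For a valid weak derivative the identity must hold for EVERY test function, in particular this one. The failure shows v is NOT the weak derivative of u.)
Correct weak derivative would be u'(x) = 1 - 6*x**2.


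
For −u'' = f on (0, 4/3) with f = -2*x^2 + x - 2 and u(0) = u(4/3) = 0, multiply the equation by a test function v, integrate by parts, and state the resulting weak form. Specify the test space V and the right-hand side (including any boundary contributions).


V = H^1_0(0, 4/3) (so v(0) = v(4/3) = 0); weak form: ∫_0^4/3 u'v' dx = ∫_0^4/3 (-2*x^2 + x - 2) v dx for all v ∈ V.

Multiply both sides by a test function v and integrate from 0 to 4/3:
  ∫_0^4/3 −u''(x) v(x) dx = ∫_0^4/3 f(x) v(x) dx.
Integrate the LHS by parts once:
  ∫_0^4/3 −u'' v dx = −[u'(x) v(x)]_0^4/3 + ∫_0^4/3 u'(x) v'(x) dx.
Thus ∫_0^4/3 u'(x) v'(x) dx = ∫_0^4/3 f(x) v(x) dx + [u'(x) v(x)]_0^4/3.
Choose V so that boundary terms are either known or forced to vanish.
u is Dirichlet: u(0) = u(4/3) = 0. Let V = H^1_0(0, 4/3); then v(0) = v(4/3) = 0, and [u' v]_0^4/3 = 0.
Weak formulation: find u (satisfying any essential BC) such that ∫_0^4/3 u'(x) v'(x) dx = ∫_0^4/3 f v dx for all v ∈ V.
Substituting f(x) = -2*x^2 + x - 2, the right-hand side is ∫_0^4/3 (-2*x^2 + x - 2) v dx.


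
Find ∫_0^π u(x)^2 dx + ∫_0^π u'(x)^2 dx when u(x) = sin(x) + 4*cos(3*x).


||u||_{H^1(0,π)}^2 = 81*π

u'(x) = -12*sin(3*x) + cos(x).
Expand u² and (u')² and integrate term by term on (0, π), using: for integers n ≥ 1, ∫_0^π sin²(nx) dx = ∫_0^π cos²(nx) dx = π/2; for n ≠ n', ∫_0^π sin(nx)sin(n'x) dx = ∫_0^π cos(nx)cos(n'x) dx = 0; and by product-to-sum, ∫_0^π sin(nx)cos(n'x) dx = ½∫_0^π [sin((n+n')x) + sin((n−n')x)] dx, which is 0 when n+n' is even and 2n/(n²−n'²) when n+n' is odd (it need not vanish on (0, π)).
  u² squared terms: (4)²·∫cos(3x)² dx = 16·π/2 = 8*π;  (1)²·∫sin(x)² dx = 1·π/2 = π/2.
  u² cross terms: 2·(4)·(1)·∫cos(3x)·sin(x) dx = 8·(0) = 0.
  So ∫_0^π u² dx = 8*π + π/2 + 0 = 17*π/2.
  (u')² squared terms: (-12)²·∫sin(3x)² dx = 144·π/2 = 72*π;  (1)²·∫cos(x)² dx = 1·π/2 = π/2.
  (u')² cross terms: 2·(-12)·(1)·∫sin(3x)·cos(x) dx = -24·(0) = 0.
  So ∫_0^π (u')² dx = 72*π + π/2 + 0 = 145*π/2.
||u||_{H^1}^2 = (17*π/2) + (145*π/2) = 81*π.


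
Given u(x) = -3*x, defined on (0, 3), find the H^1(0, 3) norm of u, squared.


||u||_{H^1}^2 = 108

The H^1 norm (squared) on an interval (0, L) is
  ||u||_{H^1}^2 = ∫_0^L u(x)^2 dx + ∫_0^L u'(x)^2 dx.
Compute u'(x) = -3.
Then u(x)^2 = 9*x**2 and u'(x)^2 = 9.
Integrate each monomial from 0 to 3 using ∫_0^3 c·x^n dx = c·3^(n+1)/(n+1):
  ∫_0^3 u(x)^2 dx = ∫_0^3 (9*x^2) dx. Term by term:
    ∫_0^3 9*x^2 dx = 81.
  ∫_0^3 u'(x)^2 dx = ∫_0^3 (9) dx. Term by term:
    ∫_0^3 9 dx = 27.
Adding: ||u||_{H^1}^2 = 81 + 27 = 108.


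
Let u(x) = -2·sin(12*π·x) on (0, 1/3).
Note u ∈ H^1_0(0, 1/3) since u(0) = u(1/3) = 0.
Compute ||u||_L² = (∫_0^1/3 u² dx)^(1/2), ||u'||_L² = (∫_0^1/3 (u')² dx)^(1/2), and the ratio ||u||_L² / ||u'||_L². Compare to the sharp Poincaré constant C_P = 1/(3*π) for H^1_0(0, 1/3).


||u||_L² / ||u'||_L² = 1/(12*π) < C_P = 1/(3*π).

u(x) = -2·sin(12*π·x), so u'(x) = -24*π*cos(12*π*x).
Writing u(x) = A·sin(kπx/L) with A = -2 and k = 4, use ∫_0^L sin²(kπx/L) dx = L/2 and ∫_0^L cos²(kπx/L) dx = L/2.
u² = 4·sin²(12*π·x) and (u')² = 576*π^2·cos²(12*π·x), and each of sin², cos² integrates to L/2 = 1/6 over (0, 1/3).
∫_0^1/3 u² dx = 2/3, so ||u||_L² = sqrt(6)/3.
∫_0^1/3 (u')² dx = 96*π^2, so ||u'||_L² = 4*sqrt(6)*π.
Ratio ||u||_L² / ||u'||_L² = 1/(12*π).
Sharp Poincaré constant on H^1_0(0, 1/3) is C_P = L/π = 1/(3*π), achieved by sin(3*π·x).
This is the k = 4 harmonic; the ratio L/(kπ) is strictly less than C_P = L/π, consistent with the sharp inequality ||u||_L² ≤ C_P ||u'||_L².


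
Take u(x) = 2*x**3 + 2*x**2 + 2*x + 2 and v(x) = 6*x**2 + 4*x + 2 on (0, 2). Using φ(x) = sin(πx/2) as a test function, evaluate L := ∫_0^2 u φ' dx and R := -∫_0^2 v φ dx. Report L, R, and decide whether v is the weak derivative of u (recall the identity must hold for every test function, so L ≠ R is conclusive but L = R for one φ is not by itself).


LHS = -72/π + 192/π^3, RHS = -72/π + 192/π^3. Yes, v = u' weakly.

u(x) = 2*x**3 + 2*x**2 + 2*x + 2, classical derivative u'(x) = 6*x**2 + 4*x + 2.
φ(x) = sin(πx/2), so φ'(x) = π*cos(π*x/2)/2.
Note φ(0) = φ(2) = 0, so the boundary term u·φ vanishes.
LHS = ∫_0^2 u(x) φ'(x) dx = ∫_0^2 (π*x^3*cos(π*x/2) + π*x^2*cos(π*x/2) + π*x*cos(π*x/2) + π*cos(π*x/2)) dx. Term by term:
  ∫_0^2 π*cos(π*x/2) dx = 0;  ∫_0^2 π*x*cos(π*x/2) dx = -8/π;  ∫_0^2 π*x^2*cos(π*x/2) dx = -16/π;
  ∫_0^2 π*x^3*cos(π*x/2) dx = -48/π + 192/π^3.
Sum: 0 − 8/π − 16/π + -48/π + 192/π^3 = -72/π + 192/π^3.
So LHS = -72/π + 192/π^3.
∫_0^2 v(x) φ(x) dx = ∫_0^2 (6*x^2*sin(π*x/2) + 4*x*sin(π*x/2) + 2*sin(π*x/2)) dx. Term by term:
  ∫_0^2 2*sin(π*x/2) dx = 8/π;  ∫_0^2 4*x*sin(π*x/2) dx = 16/π;  ∫_0^2 6*x^2*sin(π*x/2) dx = -192/π^3 + 48/π.
Sum: 8/π + 16/π + -192/π^3 + 48/π = -192/π^3 + 72/π.
So RHS = -∫_0^2 v(x) φ(x) dx = -72/π + 192/π^3.
LHS = RHS, so the identity holds for this test φ.
Moreover u is smooth here and v(x) = u'(x) = 6*x**2 + 4*x + 2 pointwise, so the identity holds for every test function. Hence v is the weak derivative of u.


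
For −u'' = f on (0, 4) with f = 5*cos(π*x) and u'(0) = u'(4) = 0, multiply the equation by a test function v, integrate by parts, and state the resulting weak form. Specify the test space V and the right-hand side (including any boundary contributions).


V = H^1(0, 4) (no boundary constraint on v; u is determined up to an additive constant); weak form: ∫_0^4 u'v' dx = ∫_0^4 (5*cos(π*x)) v dx for all v ∈ V.

Multiply both sides by a test function v and integrate from 0 to 4:
  ∫_0^4 −u''(x) v(x) dx = ∫_0^4 f(x) v(x) dx.
Integrate the LHS by parts once:
  ∫_0^4 −u'' v dx = −[u'(x) v(x)]_0^4 + ∫_0^4 u'(x) v'(x) dx.
Thus ∫_0^4 u'(x) v'(x) dx = ∫_0^4 f(x) v(x) dx + [u'(x) v(x)]_0^4.
Choose V so that boundary terms are either known or forced to vanish.
u has homogeneous Neumann: u'(0) = u'(4) = 0. So [u' v]_0^4 = 0·v(4) − 0·v(0) = 0 for any v; take V = H^1(0, 4).
Weak formulation: find u (satisfying any essential BC) such that ∫_0^4 u'(x) v'(x) dx = ∫_0^4 f v dx for all v ∈ V (homogeneous Neumann, so boundary terms vanish).
Substituting f(x) = 5*cos(π*x), the right-hand side is ∫_0^4 (5*cos(π*x)) v dx.
Compatibility check (pure Neumann): taking v ≡ 1 ∈ V gives 0 = ∫_0^4 f dx + (0) − (0), i.e. ∫_0^4 f dx must equal u'(0) − u'(4) = 0. Indeed ∫_0^4 (5*cos(π*x)) dx = 0, so the data are compatible. The solution is then unique only up to an additive constant (fix it e.g. by requiring ∫_0^4 u dx = 0).


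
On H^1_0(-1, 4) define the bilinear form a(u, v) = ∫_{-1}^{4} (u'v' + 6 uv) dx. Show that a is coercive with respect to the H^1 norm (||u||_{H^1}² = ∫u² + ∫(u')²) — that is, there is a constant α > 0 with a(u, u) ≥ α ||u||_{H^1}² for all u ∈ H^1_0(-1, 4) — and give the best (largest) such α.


α = 1

Coercivity of a(·,·) on H^1_0(-1, 4) means a(u, u) ≥ α ||u||_{H^1}² for every u ∈ H^1_0.
The interval has length L = 5, and Poincaré/coercivity depend only on L. Here a(u, u) = ∫(u')² + (6)·∫u².
Here c = 6 ≥ 1, so a(u,u) = ∫(u')² + c∫u² ≥ ∫(u')² + ∫u² = ||u||_{H^1}², i.e. α = 1 works. No larger α is possible: a(u,u) ≥ α||u||_{H^1}² means (1−α)∫(u')² ≥ (α−c)∫u², and for the modes u_n = sin(nπ(x−x₀)/L) (x₀ the left endpoint) one has ∫u_n²/∫(u_n')² = (L/(nπ))² → 0, so a(u_n,u_n)/||u_n||_{H^1}² → 1. Hence the optimal constant is α = 1.
Therefore α = 1.


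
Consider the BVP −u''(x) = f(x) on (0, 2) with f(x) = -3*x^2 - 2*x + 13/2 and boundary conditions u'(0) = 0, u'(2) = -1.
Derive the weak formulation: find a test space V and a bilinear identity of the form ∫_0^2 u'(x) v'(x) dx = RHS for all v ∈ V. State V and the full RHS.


V = H^1(0, 2) (v unrestricted at boundary; u is determined up to an additive constant); weak form: ∫_0^2 u'v' dx = ∫_0^2 (-3*x^2 - 2*x + 13/2) v dx − v(2) for all v ∈ V.

Multiply both sides by a test function v and integrate from 0 to 2:
  ∫_0^2 −u''(x) v(x) dx = ∫_0^2 f(x) v(x) dx.
Integrate the LHS by parts once:
  ∫_0^2 −u'' v dx = −[u'(x) v(x)]_0^2 + ∫_0^2 u'(x) v'(x) dx.
Thus ∫_0^2 u'(x) v'(x) dx = ∫_0^2 f(x) v(x) dx + [u'(x) v(x)]_0^2.
Choose V so that boundary terms are either known or forced to vanish.
u has inhomogeneous Neumann u'(0) = 0, u'(2) = -1. [u' v]_0^2 = (-1)·v(2) − (0)·v(0) = − v(2). Take V = H^1(0, 2); boundary term becomes part of RHS.
Weak formulation: find u (satisfying any essential BC) such that ∫_0^2 u'(x) v'(x) dx = ∫_0^2 f v dx − v(2) for all v ∈ V (Neumann data are natural BCs: they enter the RHS as boundary terms).
Substituting f(x) = -3*x^2 - 2*x + 13/2, the right-hand side is ∫_0^2 (-3*x^2 - 2*x + 13/2) v dx − v(2).
Compatibility check (pure Neumann): taking v ≡ 1 ∈ V gives 0 = ∫_0^2 f dx + (-1) − (0), i.e. ∫_0^2 f dx must equal u'(0) − u'(2) = 1. Indeed ∫_0^2 (-3*x^2 - 2*x + 13/2) dx = 1, so the data are compatible. The solution is then unique only up to an additive constant (fix it e.g. by requiring ∫_0^2 u dx = 0).


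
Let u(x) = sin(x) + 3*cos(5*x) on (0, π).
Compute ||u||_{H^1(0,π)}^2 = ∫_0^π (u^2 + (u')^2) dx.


||u||_{H^1(0,π)}^2 = 118*π

u'(x) = -15*sin(5*x) + cos(x).
Expand u² and (u')² and integrate term by term on (0, π), using: for integers n ≥ 1, ∫_0^π sin²(nx) dx = ∫_0^π cos²(nx) dx = π/2; for n ≠ n', ∫_0^π sin(nx)sin(n'x) dx = ∫_0^π cos(nx)cos(n'x) dx = 0; and by product-to-sum, ∫_0^π sin(nx)cos(n'x) dx = ½∫_0^π [sin((n+n')x) + sin((n−n')x)] dx, which is 0 when n+n' is even and 2n/(n²−n'²) when n+n' is odd (it need not vanish on (0, π)).
  u² squared terms: (3)²·∫cos(5x)² dx = 9·π/2 = 9*π/2;  (1)²·∫sin(x)² dx = 1·π/2 = π/2.
  u² cross terms: 2·(3)·(1)·∫cos(5x)·sin(x) dx = 6·(0) = 0.
  So ∫_0^π u² dx = 9*π/2 + π/2 + 0 = 5*π.
  (u')² squared terms: (-15)²·∫sin(5x)² dx = 225·π/2 = 225*π/2;  (1)²·∫cos(x)² dx = 1·π/2 = π/2.
  (u')² cross terms: 2·(-15)·(1)·∫sin(5x)·cos(x) dx = -30·(0) = 0.
  So ∫_0^π (u')² dx = 225*π/2 + π/2 + 0 = 113*π.
||u||_{H^1}^2 = (5*π) + (113*π) = 118*π.


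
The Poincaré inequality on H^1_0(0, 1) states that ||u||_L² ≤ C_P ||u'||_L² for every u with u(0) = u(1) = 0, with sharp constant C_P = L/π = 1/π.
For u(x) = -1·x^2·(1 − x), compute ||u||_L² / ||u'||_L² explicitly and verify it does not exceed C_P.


||u||_L² / ||u'||_L² = sqrt(14)/14 < C_P = 1/π.

u(x) = -1·x^2·(1 − x), so u'(x) = x*(3*x - 2).
u(x) = -1·x^2·(1 − x) vanishes at x = 0 and x = 1, so u ∈ H^1_0(0, 1). Differentiate via the product rule and integrate the resulting polynomials term by term.
  ∫_0^1 u² dx = ∫_0^1 (x^6 - 2*x^5 + x^4) dx. Term by term:
    ∫_0^1 x^6 dx = 1/7;  ∫_0^1 -2*x^5 dx = -1/3;  ∫_0^1 x^4 dx = 1/5.
  Sum: 1/7 − 1/3 + 1/5 = 1/105.
  ∫_0^1 (u')² dx = ∫_0^1 (9*x^4 - 12*x^3 + 4*x^2) dx. Term by term:
    ∫_0^1 9*x^4 dx = 9/5;  ∫_0^1 -12*x^3 dx = -3;  ∫_0^1 4*x^2 dx = 4/3.
  Sum: 9/5 − 3 + 4/3 = 2/15.
∫_0^1 u² dx = 1/105, so ||u||_L² = sqrt(105)/105.
∫_0^1 (u')² dx = 2/15, so ||u'||_L² = sqrt(30)/15.
Ratio ||u||_L² / ||u'||_L² = sqrt(14)/14.
Sharp Poincaré constant on H^1_0(0, 1) is C_P = L/π = 1/π, achieved by sin(π·x).
A polynomial bump cannot attain the sharp Poincaré constant (only the first sine eigenfunction does), so the ratio is strictly less than C_P, consistent with ||u||_L² ≤ C_P ||u'||_L².


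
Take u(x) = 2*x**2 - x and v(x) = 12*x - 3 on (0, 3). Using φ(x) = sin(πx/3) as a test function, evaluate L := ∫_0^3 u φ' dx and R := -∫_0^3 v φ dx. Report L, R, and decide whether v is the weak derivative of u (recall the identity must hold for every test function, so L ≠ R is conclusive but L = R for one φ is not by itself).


LHS = -30/π, RHS = -90/π. No, v is not the weak derivative of u.

u(x) = 2*x**2 - x, classical derivative u'(x) = 4*x - 1.
φ(x) = sin(πx/3), so φ'(x) = π*cos(π*x/3)/3.
Note φ(0) = φ(3) = 0, so the boundary term u·φ vanishes.
LHS = ∫_0^3 u(x) φ'(x) dx = ∫_0^3 (2*π*x^2*cos(π*x/3)/3 - π*x*cos(π*x/3)/3) dx. Term by term:
  ∫_0^3 -π*x*cos(π*x/3)/3 dx = 6/π;  ∫_0^3 2*π*x^2*cos(π*x/3)/3 dx = -36/π.
Sum: 6/π − 36/π = -30/π.
So LHS = -30/π.
∫_0^3 v(x) φ(x) dx = ∫_0^3 (12*x*sin(π*x/3) - 3*sin(π*x/3)) dx. Term by term:
  ∫_0^3 -3*sin(π*x/3) dx = -18/π;  ∫_0^3 12*x*sin(π*x/3) dx = 108/π.
Sum: -18/π + 108/π = 90/π.
So RHS = -∫_0^3 v(x) φ(x) dx = -90/π.
LHS − RHS = 60/π ≠ 0, so the identity fails.
(For a valid weak derivative the identity must hold for EVERY test function, in particular this one. The failure shows v is NOT the weak derivative of u.)
Correct weak derivative would be u'(x) = 4*x - 1.


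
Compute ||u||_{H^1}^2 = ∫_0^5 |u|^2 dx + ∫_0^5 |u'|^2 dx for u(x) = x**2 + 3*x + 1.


||u||_{H^1}^2 = 4925/2

The H^1 norm (squared) on an interval (0, L) is
  ||u||_{H^1}^2 = ∫_0^L u(x)^2 dx + ∫_0^L u'(x)^2 dx.
Compute u'(x) = 2*x + 3.
Then u(x)^2 = x**4 + 6*x**3 + 11*x**2 + 6*x + 1 and u'(x)^2 = 4*x**2 + 12*x + 9.
Integrate each monomial from 0 to 5 using ∫_0^5 c·x^n dx = c·5^(n+1)/(n+1):
  ∫_0^5 u(x)^2 dx = ∫_0^5 (x^4 + 6*x^3 + 11*x^2 + 6*x + 1) dx. Term by term:
    ∫_0^5 x^4 dx = 625;  ∫_0^5 6*x^3 dx = 1875/2;  ∫_0^5 11*x^2 dx = 1375/3;
    ∫_0^5 6*x dx = 75;  ∫_0^5 1 dx = 5.
  Sum: 625 + 1875/2 + 1375/3 + 75 + 5 = 12605/6.
  ∫_0^5 u'(x)^2 dx = ∫_0^5 (4*x^2 + 12*x + 9) dx. Term by term:
    ∫_0^5 4*x^2 dx = 500/3;  ∫_0^5 12*x dx = 150;  ∫_0^5 9 dx = 45.
  Sum: 500/3 + 150 + 45 = 1085/3.
Adding: ||u||_{H^1}^2 = 12605/6 + 1085/3 = 4925/2.


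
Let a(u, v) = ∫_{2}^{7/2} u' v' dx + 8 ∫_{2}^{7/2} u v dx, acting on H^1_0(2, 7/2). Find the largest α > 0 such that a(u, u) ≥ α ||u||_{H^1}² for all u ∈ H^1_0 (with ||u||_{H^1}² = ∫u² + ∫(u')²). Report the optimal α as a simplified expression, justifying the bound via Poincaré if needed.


α = 1

Coercivity of a(·,·) on H^1_0(2, 7/2) means a(u, u) ≥ α ||u||_{H^1}² for every u ∈ H^1_0.
The interval has length L = 3/2, and Poincaré/coercivity depend only on L. Here a(u, u) = ∫(u')² + (8)·∫u².
Here c = 8 ≥ 1, so a(u,u) = ∫(u')² + c∫u² ≥ ∫(u')² + ∫u² = ||u||_{H^1}², i.e. α = 1 works. No larger α is possible: a(u,u) ≥ α||u||_{H^1}² means (1−α)∫(u')² ≥ (α−c)∫u², and for the modes u_n = sin(nπ(x−x₀)/L) (x₀ the left endpoint) one has ∫u_n²/∫(u_n')² = (L/(nπ))² → 0, so a(u_n,u_n)/||u_n||_{H^1}² → 1. Hence the optimal constant is α = 1.
Therefore α = 1.


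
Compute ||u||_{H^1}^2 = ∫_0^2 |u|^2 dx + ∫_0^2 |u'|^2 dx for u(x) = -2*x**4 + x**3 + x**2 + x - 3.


||u||_{H^1}^2 = 197752/315

The H^1 norm (squared) on an interval (0, L) is
  ||u||_{H^1}^2 = ∫_0^L u(x)^2 dx + ∫_0^L u'(x)^2 dx.
Compute u'(x) = -8*x**3 + 3*x**2 + 2*x + 1.
Then u(x)^2 = 4*x**8 - 4*x**7 - 3*x**6 - 2*x**5 + 15*x**4 - 4*x**3 - 5*x**2 - 6*x + 9 and u'(x)^2 = 64*x**6 - 48*x**5 - 23*x**4 - 4*x**3 + 10*x**2 + 4*x + 1.
Integrate each monomial from 0 to 2 using ∫_0^2 c·x^n dx = c·2^(n+1)/(n+1):
  ∫_0^2 u(x)^2 dx = ∫_0^2 (4*x^8 - 4*x^7 - 3*x^6 - 2*x^5 + 15*x^4 - 4*x^3 - 5*x^2 - 6*x + 9) dx. Term by term:
    ∫_0^2 4*x^8 dx = 2048/9;  ∫_0^2 -4*x^7 dx = -128;  ∫_0^2 -3*x^6 dx = -384/7;
    ∫_0^2 -2*x^5 dx = -64/3;  ∫_0^2 15*x^4 dx = 96;  ∫_0^2 -4*x^3 dx = -16;
    ∫_0^2 -5*x^2 dx = -40/3;  ∫_0^2 -6*x dx = -12;  ∫_0^2 9 dx = 18.
  Sum: 2048/9 − 128 − 384/7 − 64/3 + 96 − 16 − 40/3 − 12 + 18 = 6050/63.
  ∫_0^2 u'(x)^2 dx = ∫_0^2 (64*x^6 - 48*x^5 - 23*x^4 - 4*x^3 + 10*x^2 + 4*x + 1) dx. Term by term:
    ∫_0^2 64*x^6 dx = 8192/7;  ∫_0^2 -48*x^5 dx = -512;  ∫_0^2 -23*x^4 dx = -736/5;
    ∫_0^2 -4*x^3 dx = -16;  ∫_0^2 10*x^2 dx = 80/3;  ∫_0^2 4*x dx = 8;
    ∫_0^2 1 dx = 2.
  Sum: 8192/7 − 512 − 736/5 − 16 + 80/3 + 8 + 2 = 55834/105.
Adding: ||u||_{H^1}^2 = 6050/63 + 55834/105 = 197752/315.


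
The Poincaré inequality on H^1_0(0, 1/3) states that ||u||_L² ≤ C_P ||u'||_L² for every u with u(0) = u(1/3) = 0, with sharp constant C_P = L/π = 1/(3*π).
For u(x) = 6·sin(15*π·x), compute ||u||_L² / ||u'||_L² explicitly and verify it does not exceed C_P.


||u||_L² / ||u'||_L² = 1/(15*π) < C_P = 1/(3*π).

u(x) = 6·sin(15*π·x), so u'(x) = 90*π*cos(15*π*x).
Writing u(x) = A·sin(kπx/L) with A = 6 and k = 5, use ∫_0^L sin²(kπx/L) dx = L/2 and ∫_0^L cos²(kπx/L) dx = L/2.
u² = 36·sin²(15*π·x) and (u')² = 8100*π^2·cos²(15*π·x), and each of sin², cos² integrates to L/2 = 1/6 over (0, 1/3).
∫_0^1/3 u² dx = 6, so ||u||_L² = sqrt(6).
∫_0^1/3 (u')² dx = 1350*π^2, so ||u'||_L² = 15*sqrt(6)*π.
Ratio ||u||_L² / ||u'||_L² = 1/(15*π).
Sharp Poincaré constant on H^1_0(0, 1/3) is C_P = L/π = 1/(3*π), achieved by sin(3*π·x).
This is the k = 5 harmonic; the ratio L/(kπ) is strictly less than C_P = L/π, consistent with the sharp inequality ||u||_L² ≤ C_P ||u'||_L².


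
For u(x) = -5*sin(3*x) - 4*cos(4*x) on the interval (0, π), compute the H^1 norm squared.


||u||_{H^1(0,π)}^2 = -4080/7 + 261*π

u'(x) = 16*sin(4*x) - 15*cos(3*x).
Expand u² and (u')² and integrate term by term on (0, π), using: for integers n ≥ 1, ∫_0^π sin²(nx) dx = ∫_0^π cos²(nx) dx = π/2; for n ≠ n', ∫_0^π sin(nx)sin(n'x) dx = ∫_0^π cos(nx)cos(n'x) dx = 0; and by product-to-sum, ∫_0^π sin(nx)cos(n'x) dx = ½∫_0^π [sin((n+n')x) + sin((n−n')x)] dx, which is 0 when n+n' is even and 2n/(n²−n'²) when n+n' is odd (it need not vanish on (0, π)).
  u² squared terms: (-5)²·∫sin(3x)² dx = 25·π/2 = 25*π/2;  (-4)²·∫cos(4x)² dx = 16·π/2 = 8*π.
  u² cross terms: 2·(-5)·(-4)·∫sin(3x)·cos(4x) dx = 40·(-6/7) = -240/7.
  So ∫_0^π u² dx = 25*π/2 + 8*π − 240/7 = -240/7 + 41*π/2.
  (u')² squared terms: (-15)²·∫cos(3x)² dx = 225·π/2 = 225*π/2;  (16)²·∫sin(4x)² dx = 256·π/2 = 128*π.
  (u')² cross terms: 2·(-15)·(16)·∫cos(3x)·sin(4x) dx = -480·(8/7) = -3840/7.
  So ∫_0^π (u')² dx = 225*π/2 + 128*π − 3840/7 = -3840/7 + 481*π/2.
||u||_{H^1}^2 = (-240/7 + 41*π/2) + (-3840/7 + 481*π/2) = -4080/7 + 261*π.


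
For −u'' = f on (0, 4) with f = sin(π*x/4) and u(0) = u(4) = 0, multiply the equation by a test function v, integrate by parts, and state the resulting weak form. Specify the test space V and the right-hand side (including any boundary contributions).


V = H^1_0(0, 4) (so v(0) = v(4) = 0); weak form: ∫_0^4 u'v' dx = ∫_0^4 (sin(π*x/4)) v dx for all v ∈ V.

Multiply both sides by a test function v and integrate from 0 to 4:
  ∫_0^4 −u''(x) v(x) dx = ∫_0^4 f(x) v(x) dx.
Integrate the LHS by parts once:
  ∫_0^4 −u'' v dx = −[u'(x) v(x)]_0^4 + ∫_0^4 u'(x) v'(x) dx.
Thus ∫_0^4 u'(x) v'(x) dx = ∫_0^4 f(x) v(x) dx + [u'(x) v(x)]_0^4.
Choose V so that boundary terms are either known or forced to vanish.
u is Dirichlet: u(0) = u(4) = 0. Let V = H^1_0(0, 4); then v(0) = v(4) = 0, and [u' v]_0^4 = 0.
Weak formulation: find u (satisfying any essential BC) such that ∫_0^4 u'(x) v'(x) dx = ∫_0^4 f v dx for all v ∈ V.
Substituting f(x) = sin(π*x/4), the right-hand side is ∫_0^4 (sin(π*x/4)) v dx.


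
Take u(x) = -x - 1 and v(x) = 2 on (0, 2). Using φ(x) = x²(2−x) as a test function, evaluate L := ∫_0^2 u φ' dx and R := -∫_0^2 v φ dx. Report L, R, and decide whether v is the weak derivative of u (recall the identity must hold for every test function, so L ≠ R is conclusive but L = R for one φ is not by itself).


LHS = 4/3, RHS = -8/3. No, v is not the weak derivative of u.

u(x) = -x - 1, classical derivative u'(x) = -1.
φ(x) = x²(2−x), so φ'(x) = x*(4 - 3*x).
Note φ(0) = φ(2) = 0, so the boundary term u·φ vanishes.
LHS = ∫_0^2 u(x) φ'(x) dx = ∫_0^2 (3*x^3 - x^2 - 4*x) dx. Term by term:
  ∫_0^2 3*x^3 dx = 12;  ∫_0^2 -x^2 dx = -8/3;  ∫_0^2 -4*x dx = -8.
Sum: 12 − 8/3 − 8 = 4/3.
So LHS = 4/3.
∫_0^2 v(x) φ(x) dx = ∫_0^2 (-2*x^3 + 4*x^2) dx. Term by term:
  ∫_0^2 -2*x^3 dx = -8;  ∫_0^2 4*x^2 dx = 32/3.
Sum: -8 + 32/3 = 8/3.
So RHS = -∫_0^2 v(x) φ(x) dx = -8/3.
LHS − RHS = 4 ≠ 0, so the identity fails.
(For a valid weak derivative the identity must hold for EVERY test function, in particular this one. The failure shows v is NOT the weak derivative of u.)
Correct weak derivative would be u'(x) = -1.


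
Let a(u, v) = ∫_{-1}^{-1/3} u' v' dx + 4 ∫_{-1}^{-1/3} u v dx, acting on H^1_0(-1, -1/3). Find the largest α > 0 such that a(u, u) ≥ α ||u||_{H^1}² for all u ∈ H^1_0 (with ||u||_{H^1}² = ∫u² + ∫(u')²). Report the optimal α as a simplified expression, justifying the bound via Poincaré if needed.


α = 1

Coercivity of a(·,·) on H^1_0(-1, -1/3) means a(u, u) ≥ α ||u||_{H^1}² for every u ∈ H^1_0.
The interval has length L = 2/3, and Poincaré/coercivity depend only on L. Here a(u, u) = ∫(u')² + (4)·∫u².
Here c = 4 ≥ 1, so a(u,u) = ∫(u')² + c∫u² ≥ ∫(u')² + ∫u² = ||u||_{H^1}², i.e. α = 1 works. No larger α is possible: a(u,u) ≥ α||u||_{H^1}² means (1−α)∫(u')² ≥ (α−c)∫u², and for the modes u_n = sin(nπ(x−x₀)/L) (x₀ the left endpoint) one has ∫u_n²/∫(u_n')² = (L/(nπ))² → 0, so a(u_n,u_n)/||u_n||_{H^1}² → 1. Hence the optimal constant is α = 1.
Therefore α = 1.


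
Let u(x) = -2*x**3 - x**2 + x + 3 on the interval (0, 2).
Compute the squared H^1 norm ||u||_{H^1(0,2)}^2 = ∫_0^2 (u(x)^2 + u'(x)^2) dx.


||u||_{H^1}^2 = 12472/35

The H^1 norm (squared) on an interval (0, L) is
  ||u||_{H^1}^2 = ∫_0^L u(x)^2 dx + ∫_0^L u'(x)^2 dx.
Compute u'(x) = -6*x**2 - 2*x + 1.
Then u(x)^2 = 4*x**6 + 4*x**5 - 3*x**4 - 14*x**3 - 5*x**2 + 6*x + 9 and u'(x)^2 = 36*x**4 + 24*x**3 - 8*x**2 - 4*x + 1.
Integrate each monomial from 0 to 2 using ∫_0^2 c·x^n dx = c·2^(n+1)/(n+1):
  ∫_0^2 u(x)^2 dx = ∫_0^2 (4*x^6 + 4*x^5 - 3*x^4 - 14*x^3 - 5*x^2 + 6*x + 9) dx. Term by term:
    ∫_0^2 4*x^6 dx = 512/7;  ∫_0^2 4*x^5 dx = 128/3;  ∫_0^2 -3*x^4 dx = -96/5;
    ∫_0^2 -14*x^3 dx = -56;  ∫_0^2 -5*x^2 dx = -40/3;  ∫_0^2 6*x dx = 12;
    ∫_0^2 9 dx = 18.
  Sum: 512/7 + 128/3 − 96/5 − 56 − 40/3 + 12 + 18 = 6014/105.
  ∫_0^2 u'(x)^2 dx = ∫_0^2 (36*x^4 + 24*x^3 - 8*x^2 - 4*x + 1) dx. Term by term:
    ∫_0^2 36*x^4 dx = 1152/5;  ∫_0^2 24*x^3 dx = 96;  ∫_0^2 -8*x^2 dx = -64/3;
    ∫_0^2 -4*x dx = -8;  ∫_0^2 1 dx = 2.
  Sum: 1152/5 + 96 − 64/3 − 8 + 2 = 4486/15.
Adding: ||u||_{H^1}^2 = 6014/105 + 4486/15 = 12472/35.


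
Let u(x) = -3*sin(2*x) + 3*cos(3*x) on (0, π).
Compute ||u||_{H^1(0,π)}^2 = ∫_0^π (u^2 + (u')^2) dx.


||u||_{H^1(0,π)}^2 = 144 + 135*π/2

u'(x) = -9*sin(3*x) - 6*cos(2*x).
Expand u² and (u')² and integrate term by term on (0, π), using: for integers n ≥ 1, ∫_0^π sin²(nx) dx = ∫_0^π cos²(nx) dx = π/2; for n ≠ n', ∫_0^π sin(nx)sin(n'x) dx = ∫_0^π cos(nx)cos(n'x) dx = 0; and by product-to-sum, ∫_0^π sin(nx)cos(n'x) dx = ½∫_0^π [sin((n+n')x) + sin((n−n')x)] dx, which is 0 when n+n' is even and 2n/(n²−n'²) when n+n' is odd (it need not vanish on (0, π)).
  u² squared terms: (-3)²·∫sin(2x)² dx = 9·π/2 = 9*π/2;  (3)²·∫cos(3x)² dx = 9·π/2 = 9*π/2.
  u² cross terms: 2·(-3)·(3)·∫sin(2x)·cos(3x) dx = -18·(-4/5) = 72/5.
  So ∫_0^π u² dx = 9*π/2 + 9*π/2 + 72/5 = 72/5 + 9*π.
  (u')² squared terms: (-9)²·∫sin(3x)² dx = 81·π/2 = 81*π/2;  (-6)²·∫cos(2x)² dx = 36·π/2 = 18*π.
  (u')² cross terms: 2·(-9)·(-6)·∫sin(3x)·cos(2x) dx = 108·(6/5) = 648/5.
  So ∫_0^π (u')² dx = 81*π/2 + 18*π + 648/5 = 648/5 + 117*π/2.
||u||_{H^1}^2 = (72/5 + 9*π) + (648/5 + 117*π/2) = 144 + 135*π/2.


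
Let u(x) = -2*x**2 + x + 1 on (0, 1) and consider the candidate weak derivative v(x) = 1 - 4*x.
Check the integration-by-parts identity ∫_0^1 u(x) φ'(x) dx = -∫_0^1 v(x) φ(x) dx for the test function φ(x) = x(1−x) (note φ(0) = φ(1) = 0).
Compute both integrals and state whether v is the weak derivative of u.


LHS = 1/6, RHS = 1/6. Yes, v = u' weakly.

u(x) = -2*x**2 + x + 1, classical derivative u'(x) = 1 - 4*x.
φ(x) = x(1−x), so φ'(x) = 1 - 2*x.
Note φ(0) = φ(1) = 0, so the boundary term u·φ vanishes.
LHS = ∫_0^1 u(x) φ'(x) dx = ∫_0^1 (4*x^3 - 4*x^2 - x + 1) dx. Term by term:
  ∫_0^1 4*x^3 dx = 1;  ∫_0^1 -4*x^2 dx = -4/3;  ∫_0^1 -x dx = -1/2;
  ∫_0^1 1 dx = 1.
Sum: 1 − 4/3 − 1/2 + 1 = 1/6.
So LHS = 1/6.
∫_0^1 v(x) φ(x) dx = ∫_0^1 (4*x^3 - 5*x^2 + x) dx. Term by term:
  ∫_0^1 4*x^3 dx = 1;  ∫_0^1 -5*x^2 dx = -5/3;  ∫_0^1 x dx = 1/2.
Sum: 1 − 5/3 + 1/2 = -1/6.
So RHS = -∫_0^1 v(x) φ(x) dx = 1/6.
LHS = RHS, so the identity holds for this test φ.
Moreover u is smooth here and v(x) = u'(x) = 1 - 4*x pointwise, so the identity holds for every test function. Hence v is the weak derivative of u.


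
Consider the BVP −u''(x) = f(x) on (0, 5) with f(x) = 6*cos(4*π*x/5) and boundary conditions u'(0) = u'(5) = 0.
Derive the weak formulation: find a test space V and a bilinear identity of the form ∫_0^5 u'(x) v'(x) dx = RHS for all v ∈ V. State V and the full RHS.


V = H^1(0, 5) (no boundary constraint on v; u is determined up to an additive constant); weak form: ∫_0^5 u'v' dx = ∫_0^5 (6*cos(4*π*x/5)) v dx for all v ∈ V.

Multiply both sides by a test function v and integrate from 0 to 5:
  ∫_0^5 −u''(x) v(x) dx = ∫_0^5 f(x) v(x) dx.
Integrate the LHS by parts once:
  ∫_0^5 −u'' v dx = −[u'(x) v(x)]_0^5 + ∫_0^5 u'(x) v'(x) dx.
Thus ∫_0^5 u'(x) v'(x) dx = ∫_0^5 f(x) v(x) dx + [u'(x) v(x)]_0^5.
Choose V so that boundary terms are either known or forced to vanish.
u has homogeneous Neumann: u'(0) = u'(5) = 0. So [u' v]_0^5 = 0·v(5) − 0·v(0) = 0 for any v; take V = H^1(0, 5).
Weak formulation: find u (satisfying any essential BC) such that ∫_0^5 u'(x) v'(x) dx = ∫_0^5 f v dx for all v ∈ V (homogeneous Neumann, so boundary terms vanish).
Substituting f(x) = 6*cos(4*π*x/5), the right-hand side is ∫_0^5 (6*cos(4*π*x/5)) v dx.
Compatibility check (pure Neumann): taking v ≡ 1 ∈ V gives 0 = ∫_0^5 f dx + (0) − (0), i.e. ∫_0^5 f dx must equal u'(0) − u'(5) = 0. Indeed ∫_0^5 (6*cos(4*π*x/5)) dx = 0, so the data are compatible. The solution is then unique only up to an additive constant (fix it e.g. by requiring ∫_0^5 u dx = 0).


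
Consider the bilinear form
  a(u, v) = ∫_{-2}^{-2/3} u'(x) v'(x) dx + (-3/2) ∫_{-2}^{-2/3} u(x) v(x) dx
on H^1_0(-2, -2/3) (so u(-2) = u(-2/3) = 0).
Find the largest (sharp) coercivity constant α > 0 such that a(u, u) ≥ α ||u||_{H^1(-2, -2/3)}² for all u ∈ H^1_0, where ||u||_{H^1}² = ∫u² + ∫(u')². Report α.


α = 3*(-8 + 3*π^2)/(16 + 9*π^2)

Coercivity of a(·,·) on H^1_0(-2, -2/3) means a(u, u) ≥ α ||u||_{H^1}² for every u ∈ H^1_0.
The interval has length L = 4/3, and Poincaré/coercivity depend only on L. Here a(u, u) = ∫(u')² + (-3/2)·∫u².
Here c = -3/2 < 0 with |c| < (π/L)² = 9*π^2/16, so coercivity still holds. The condition a(u,u) ≥ α||u||_{H^1}² reads (1−α)∫(u')² ≥ (α−c)∫u². Any admissible α is ≤ 1 (rapidly oscillating u have ∫u²/∫(u')² → 0), and α = 1 would force 0 ≥ (1−c)∫u², impossible since c < 1; so 1−α > 0. By the sharp Poincaré inequality on H^1_0 of an interval of length L, ∫(u')² ≥ (π/L)²∫u² with equality for the first sine mode sin(π(x−x₀)/L) (x₀ the left endpoint), so the inequality holds for all u iff (1−α)(π/L)² ≥ α − c, i.e. α ≤ ((π/L)² + c)/((π/L)² + 1) = (1 + c(L/π)²)/(1 + (L/π)²). (Direct route, valid since c ≤ 0: Poincaré gives c∫u² ≥ c(L/π)²∫(u')², so a(u,u) ≥ (1 + c(L/π)²)∫(u')², while ||u||_{H^1}² ≤ (1 + (L/π)²)∫(u')²; dividing yields the same α.) With (π/L)² = 9*π^2/16 and c = -3/2, the largest admissible constant is α = ((π/L)² + c)/((π/L)² + 1).
Simplifying, α = 3*(-8 + 3*π^2)/(16 + 9*π^2).


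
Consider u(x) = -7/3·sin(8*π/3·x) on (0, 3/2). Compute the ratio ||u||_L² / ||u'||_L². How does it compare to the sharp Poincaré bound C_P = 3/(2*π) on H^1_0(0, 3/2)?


||u||_L² / ||u'||_L² = 3/(8*π) < C_P = 3/(2*π).

u(x) = -7/3·sin(8*π/3·x), so u'(x) = -56*π*cos(8*π*x/3)/9.
Writing u(x) = A·sin(kπx/L) with A = -7/3 and k = 4, use ∫_0^L sin²(kπx/L) dx = L/2 and ∫_0^L cos²(kπx/L) dx = L/2.
u² = 49/9·sin²(8*π/3·x) and (u')² = 3136*π^2/81·cos²(8*π/3·x), and each of sin², cos² integrates to L/2 = 3/4 over (0, 3/2).
∫_0^3/2 u² dx = 49/12, so ||u||_L² = 7*sqrt(3)/6.
∫_0^3/2 (u')² dx = 784*π^2/27, so ||u'||_L² = 28*sqrt(3)*π/9.
Ratio ||u||_L² / ||u'||_L² = 3/(8*π).
Sharp Poincaré constant on H^1_0(0, 3/2) is C_P = L/π = 3/(2*π), achieved by sin(2*π/3·x).
This is the k = 4 harmonic; the ratio L/(kπ) is strictly less than C_P = L/π, consistent with the sharp inequality ||u||_L² ≤ C_P ||u'||_L².


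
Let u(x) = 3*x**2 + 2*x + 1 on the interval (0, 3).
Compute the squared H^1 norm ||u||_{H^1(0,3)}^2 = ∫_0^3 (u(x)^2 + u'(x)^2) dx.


||u||_{H^1}^2 = 6177/5

The H^1 norm (squared) on an interval (0, L) is
  ||u||_{H^1}^2 = ∫_0^L u(x)^2 dx + ∫_0^L u'(x)^2 dx.
Compute u'(x) = 6*x + 2.
Then u(x)^2 = 9*x**4 + 12*x**3 + 10*x**2 + 4*x + 1 and u'(x)^2 = 36*x**2 + 24*x + 4.
Integrate each monomial from 0 to 3 using ∫_0^3 c·x^n dx = c·3^(n+1)/(n+1):
  ∫_0^3 u(x)^2 dx = ∫_0^3 (9*x^4 + 12*x^3 + 10*x^2 + 4*x + 1) dx. Term by term:
    ∫_0^3 9*x^4 dx = 2187/5;  ∫_0^3 12*x^3 dx = 243;  ∫_0^3 10*x^2 dx = 90;
    ∫_0^3 4*x dx = 18;  ∫_0^3 1 dx = 3.
  Sum: 2187/5 + 243 + 90 + 18 + 3 = 3957/5.
  ∫_0^3 u'(x)^2 dx = ∫_0^3 (36*x^2 + 24*x + 4) dx. Term by term:
    ∫_0^3 36*x^2 dx = 324;  ∫_0^3 24*x dx = 108;  ∫_0^3 4 dx = 12.
  Sum: 324 + 108 + 12 = 444.
Adding: ||u||_{H^1}^2 = 3957/5 + 444 = 6177/5.


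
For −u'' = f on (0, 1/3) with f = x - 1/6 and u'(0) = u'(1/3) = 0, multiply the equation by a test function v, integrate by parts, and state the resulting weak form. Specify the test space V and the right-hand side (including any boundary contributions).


V = H^1(0, 1/3) (no boundary constraint on v; u is determined up to an additive constant); weak form: ∫_0^1/3 u'v' dx = ∫_0^1/3 (x - 1/6) v dx for all v ∈ V.

Multiply both sides by a test function v and integrate from 0 to 1/3:
  ∫_0^1/3 −u''(x) v(x) dx = ∫_0^1/3 f(x) v(x) dx.
Integrate the LHS by parts once:
  ∫_0^1/3 −u'' v dx = −[u'(x) v(x)]_0^1/3 + ∫_0^1/3 u'(x) v'(x) dx.
Thus ∫_0^1/3 u'(x) v'(x) dx = ∫_0^1/3 f(x) v(x) dx + [u'(x) v(x)]_0^1/3.
Choose V so that boundary terms are either known or forced to vanish.
u has homogeneous Neumann: u'(0) = u'(1/3) = 0. So [u' v]_0^1/3 = 0·v(1/3) − 0·v(0) = 0 for any v; take V = H^1(0, 1/3).
Weak formulation: find u (satisfying any essential BC) such that ∫_0^1/3 u'(x) v'(x) dx = ∫_0^1/3 f v dx for all v ∈ V (homogeneous Neumann, so boundary terms vanish).
Substituting f(x) = x - 1/6, the right-hand side is ∫_0^1/3 (x - 1/6) v dx.
Compatibility check (pure Neumann): taking v ≡ 1 ∈ V gives 0 = ∫_0^1/3 f dx + (0) − (0), i.e. ∫_0^1/3 f dx must equal u'(0) − u'(1/3) = 0. Indeed ∫_0^1/3 (x - 1/6) dx = 0, so the data are compatible. The solution is then unique only up to an additive constant (fix it e.g. by requiring ∫_0^1/3 u dx = 0).
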